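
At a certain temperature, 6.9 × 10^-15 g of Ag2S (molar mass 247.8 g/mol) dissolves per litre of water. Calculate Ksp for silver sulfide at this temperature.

Ksp = 8.6e-50

Molar solubility s = (6.9 × 10^-15 g/L) / (247.8 g/mol) = 2.78 × 10^-17 M.
Ag2S(s) ⇌ 2 Ag^+ + S^2-
If s mol/L of Ag2S dissolves, [Ag^+] = 2s and [S^2-] = s.
Ksp = [Ag^+]^2[S^2-]
So Ksp = (2s)^2 × s = 4s^3
With s = 2.78 x 10^-17: Ksp = 8.6 × 10^-50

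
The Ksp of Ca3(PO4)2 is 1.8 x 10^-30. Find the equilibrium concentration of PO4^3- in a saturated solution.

[PO4^3-] ≈ 8.8 × 10^-7 M

Ca3(PO4)2(s) ⇌ 3 Ca^2+ + 2 PO4^3-
Ksp = [Ca^2+]^3[PO4^3-]^2
Let s = molar solubility. Then [Ca^2+] = 3s and [PO4^3-] = 2s.
Ksp = (3s)^3(2s)^2 = 108s^5
s = (1.8 x 10^-30 / 108)^(1/5) = 4.41 x 10^-7 M
[PO4^3-] = 2s = 8.8 × 10^-7 M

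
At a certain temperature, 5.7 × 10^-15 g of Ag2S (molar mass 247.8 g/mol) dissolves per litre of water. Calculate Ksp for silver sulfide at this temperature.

Molar solubility s = (5.7 × 10^-15 g/L) / (247.8 g/mol) = 2.30 × 10^-17 M.
Ag2S(s) ⇌ 2 Ag^+(aq) + S^2-(aq)
With molar solubility s: [Ag^+] = 2s, [S^2-] = s.
Ksp = [Ag^+]^2[S^2-]
So Ksp = (2s)^2 × s = 4s^3
Ksp = 4 × (2.30 × 10^-17)^3 = 4.9 × 10^-50

Ksp ≈ 4.9 x 10^-50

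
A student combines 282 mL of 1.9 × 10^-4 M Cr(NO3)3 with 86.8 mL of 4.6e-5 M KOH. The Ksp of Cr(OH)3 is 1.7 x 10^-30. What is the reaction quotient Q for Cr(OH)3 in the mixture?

Total volume = 282 + 86.8 = 368.8 mL.
[Cr^3+] = 1.9 × 10^-4 × (282/368.8) = 1.45 × 10^-4 M
[OH^-] = 4.6 × 10^-5 × (86.8/368.8) = 1.08 x 10^-5 M
Cr(OH)3(s) ⇌ Cr^3+ + 3 OH^-, so Q = [Cr^3+][OH^-]^3
Q = (1.45 x 10^-4)(1.08 × 10^-5)^3 = 1.8 x 10^-19
Q > Ksp, so Cr(OH)3 will precipitate.

1.8e-19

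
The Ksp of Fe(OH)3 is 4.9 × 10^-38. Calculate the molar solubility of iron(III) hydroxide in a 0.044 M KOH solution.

s = 5.8 x 10^-34 M

Fe(OH)3(s) <=> Fe^3+ + 3 OH^-
Ksp = [Fe^3+][OH^-]^3
If s mol/L dissolves here, [Fe^3+] = s, [OH^-] = 0.044 + 3s ≈ 0.044 (Ksp is small, so little additional dissolves).
Ksp ≈ s × (0.044)^3
s = 5.8 x 10^-34 M
Check: 3s = 1.7 x 10^-33 ≪ 0.044, so the approximation is valid.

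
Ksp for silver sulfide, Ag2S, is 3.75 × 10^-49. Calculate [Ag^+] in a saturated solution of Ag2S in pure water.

Ag2S(s) ⇌ 2 Ag^+ + S^2-
Ksp = [Ag^+]^2[S^2-]
If s mol/L of Ag2S dissolves, [Ag^+] = 2s and [S^2-] = s.
So Ksp = (2s)^2 × s = 4s^3
s = (3.75 × 10^-49 / 4)^(1/3) = 4.543 × 10^-17 M
[Ag^+] = 2s = 9.09 × 10^-17 M

9.09 × 10^-17 M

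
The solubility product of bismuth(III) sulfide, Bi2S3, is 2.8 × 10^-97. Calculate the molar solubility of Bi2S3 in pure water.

Bi2S3(s) <=> 2 Bi^3+ + 3 S^2-
Ksp = [Bi^3+]^2[S^2-]^3
If s mol/L of Bi2S3 dissolves, [Bi^3+] = 2s and [S^2-] = 3s.
Ksp = (2s)^2(3s)^3 = 108s^5
Solving, s = (2.8 × 10^-97/108)^(1/5) = 1.9 x 10^-20 M

s ≈ 1.9e-20 M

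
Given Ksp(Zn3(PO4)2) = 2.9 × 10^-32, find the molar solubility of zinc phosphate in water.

s = 1.9 x 10^-7 M

Zn3(PO4)2(s) ⇌ 3 Zn^2+(aq) + 2 PO4^3-(aq)
Ksp = [Zn^2+]^3[PO4^3-]^2
Let s = molar solubility. Then [Zn^2+] = 3s and [PO4^3-] = 2s.
Ksp = (3s)^3(2s)^2 = 108s^5
s = (2.9 × 10^-32 / 108)^(1/5) = 1.9 × 10^-7 M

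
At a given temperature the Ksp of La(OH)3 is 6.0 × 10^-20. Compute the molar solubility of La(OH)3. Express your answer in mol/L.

La(OH)3(s) <=> La^3+ + 3 OH^-
Ksp = [La^3+][OH^-]^3
Let s = molar solubility. Then [La^3+] = s and [OH^-] = 3s.
Substituting: Ksp = s(3s)^3 = 27s^4
Solving, s = (6.0 × 10^-20/27)^(1/4) = 6.9 × 10^-6 M

s ≈ 6.9 × 10^-6 M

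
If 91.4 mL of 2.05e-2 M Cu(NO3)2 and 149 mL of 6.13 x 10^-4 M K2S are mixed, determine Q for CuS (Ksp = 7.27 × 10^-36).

Total volume = 91.4 + 149 = 240.4 mL.
[Cu^2+] = 2.05 × 10^-2 × (91.4/240.4) = 7.794 x 10^-3 M
[S^2-] = 6.13 × 10^-4 × (149/240.4) = 3.799 × 10^-4 M
CuS(s) <=> Cu^2+(aq) + S^2-(aq), so Q = [Cu^2+][S^2-]
Q = (7.794 x 10^-3)(3.799 × 10^-4) = 2.96 × 10^-6
Q > Ksp, so CuS will precipitate.

2.96 x 10^-6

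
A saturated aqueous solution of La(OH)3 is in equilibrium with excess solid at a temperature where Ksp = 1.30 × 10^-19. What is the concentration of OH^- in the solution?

La(OH)3(s) ⇌ La^3+ + 3 OH^-
Ksp = [La^3+][OH^-]^3
For each mole of La(OH)3 that dissolves: [La^3+] = s, [OH^-] = 3s.
Substituting: Ksp = s(3s)^3 = 27s^4
s^4 = 1.30 × 10^-19 / 27, so s = 8.330 × 10^-6 M
[OH^-] = 3s = 2.50 × 10^-5 M

2.50 × 10^-5 M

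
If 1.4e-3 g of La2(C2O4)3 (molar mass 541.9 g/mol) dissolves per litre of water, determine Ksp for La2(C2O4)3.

Ksp ≈ 1.2e-26

Molar solubility s = (1.4 × 10^-3 g/L) / (541.9 g/mol) = 2.58 × 10^-6 M.
La2(C2O4)3(s) ⇌ 2 La^3+(aq) + 3 C2O4^2-(aq)
With molar solubility s: [La^3+] = 2s, [C2O4^2-] = 3s.
Ksp = [La^3+]^2[C2O4^2-]^3
So Ksp = (2s)^2 × (3s)^3 = 108s^5
With s = 2.58 x 10^-6: Ksp = 1.2 × 10^-26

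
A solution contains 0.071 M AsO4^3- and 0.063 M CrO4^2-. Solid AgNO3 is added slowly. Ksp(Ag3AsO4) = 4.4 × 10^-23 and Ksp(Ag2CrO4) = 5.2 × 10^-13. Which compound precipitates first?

Each salt begins to precipitate when Q = Ksp, i.e. when [Ag^+] reaches its threshold.
For Ag3AsO4: 4.4 × 10^-23 = 0.071 × [Ag^+]^3  ⇒  [Ag^+] = 8.5 × 10^-8 M.
For Ag2CrO4: 5.2 × 10^-13 = 0.063 × [Ag^+]^2  ⇒  [Ag^+] = 2.9 × 10^-6 M.
The salt with the lower threshold [Ag^+] precipitates first: Ag3AsO4.

Ag3AsO4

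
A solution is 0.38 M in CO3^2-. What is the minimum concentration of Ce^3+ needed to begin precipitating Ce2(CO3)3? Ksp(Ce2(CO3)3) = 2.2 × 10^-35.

2.0e-17 M

Ce2(CO3)3(s) ⇌ 2 Ce^3+ + 3 CO3^2-
Ksp = [Ce^3+]^2[CO3^2-]^3
Precipitation begins when Q = Ksp. With [CO3^2-] = 0.38 M:
2.2 × 10^-35 = (0.38)^3 × [Ce^3+]^2
[Ce^3+] = (2.2 × 10^-35 / 5.49 × 10^-2)^(1/2) = 2.0 x 10^-17 M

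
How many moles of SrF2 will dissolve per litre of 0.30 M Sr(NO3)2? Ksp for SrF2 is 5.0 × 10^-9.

SrF2(s) <=> Sr^2+ + 2 F^-
Ksp = [Sr^2+][F^-]^2
Let s = moles of SrF2 that dissolve per litre. [Sr^2+] = 0.30 + s ≈ 0.30, [F^-] = 2s (Ksp is small, so little additional dissolves).
Ksp ≈ 0.30 × (2s)^2
s = 6.5 × 10^-5 M
Check: s = 6.5 × 10^-5 ≪ 0.30, so the approximation is valid.

s = 6.5e-5 M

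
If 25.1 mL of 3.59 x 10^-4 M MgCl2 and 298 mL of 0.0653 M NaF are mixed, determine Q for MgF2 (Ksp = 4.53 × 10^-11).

Q = 1.01e-7

Total volume = 25.1 + 298 = 323.1 mL.
[Mg^2+] = 3.59 x 10^-4 × (25.1/323.1) = 2.789 × 10^-5 M
[F^-] = 6.53 x 10^-2 × (298/323.1) = 6.023 x 10^-2 M
MgF2(s) ⇌ Mg^2+ + 2 F^-, so Q = [Mg^2+][F^-]^2
Q = (2.789 × 10^-5)(6.023 x 10^-2)^2 = 1.01 x 10^-7
Q > Ksp, so MgF2 will precipitate.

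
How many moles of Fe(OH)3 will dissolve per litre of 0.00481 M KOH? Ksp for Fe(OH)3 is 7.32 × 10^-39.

Fe(OH)3(s) ⇌ Fe^3+ + 3 OH^-
Ksp = [Fe^3+][OH^-]^3
Let s be the molar solubility in this solution. [Fe^3+] = s, [OH^-] = 0.00481 + 3s ≈ 0.00481 (since OH^- from KOH dominates).
Ksp ≈ s × (0.00481)^3
s = 6.58 × 10^-32 M
Check: 3s = 2.0 × 10^-31 ≪ 0.00481, so the approximation is valid.

6.58 × 10^-32 M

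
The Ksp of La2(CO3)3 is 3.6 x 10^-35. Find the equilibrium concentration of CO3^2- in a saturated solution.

La2(CO3)3(s) <=> 2 La^3+(aq) + 3 CO3^2-(aq)
Ksp = [La^3+]^2[CO3^2-]^3
For each mole of La2(CO3)3 that dissolves: [La^3+] = 2s, [CO3^2-] = 3s.
So Ksp = (2s)^2 × (3s)^3 = 108s^5
s = (3.6 x 10^-35 / 108)^(1/5) = 5.06 × 10^-8 M
[CO3^2-] = 3s = 1.5 x 10^-7 M

1.5 × 10^-7 M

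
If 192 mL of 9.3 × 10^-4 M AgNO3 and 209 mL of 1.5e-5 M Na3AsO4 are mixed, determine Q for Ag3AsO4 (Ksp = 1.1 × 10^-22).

Total volume = 192 + 209 = 401 mL.
[Ag^+] = 9.3 × 10^-4 × (192/401) = 4.45 × 10^-4 M
[AsO4^3-] = 1.5 x 10^-5 × (209/401) = 7.82 x 10^-6 M
Ag3AsO4(s) <=> 3 Ag^+ + AsO4^3-, so Q = [Ag^+]^3[AsO4^3-]
Q = (4.45 × 10^-4)^3(7.82 × 10^-6) = 6.9 x 10^-16
Q > Ksp, so Ag3AsO4 will precipitate.

6.9e-16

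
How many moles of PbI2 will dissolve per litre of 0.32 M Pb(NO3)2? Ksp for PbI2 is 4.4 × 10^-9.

PbI2(s) ⇌ Pb^2+ + 2 I^-
Ksp = [Pb^2+][I^-]^2
If s mol/L dissolves here, [Pb^2+] = 0.32 + s ≈ 0.32, [I^-] = 2s (since Pb^2+ from Pb(NO3)2 dominates).
Ksp ≈ 0.32 × (2s)^2
s = 5.9 × 10^-5 M
Check: s = 5.9 × 10^-5 ≪ 0.32, so the approximation is valid.

s ≈ 5.9e-5 M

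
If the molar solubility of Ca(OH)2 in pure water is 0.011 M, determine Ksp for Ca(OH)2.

Ksp = 5.3e-6

Ca(OH)2(s) <=> Ca^2+ + 2 OH^-
With molar solubility s: [Ca^2+] = s, [OH^-] = 2s.
Ksp = [Ca^2+][OH^-]^2
Substituting: Ksp = s(2s)^2 = 4s^3
Ksp = 4 × (1.1 × 10^-2)^3 = 5.3 × 10^-6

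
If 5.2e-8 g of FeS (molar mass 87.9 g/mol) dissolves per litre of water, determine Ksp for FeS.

Molar solubility s = (5.2 × 10^-8 g/L) / (87.9 g/mol) = 5.92 x 10^-10 M.
FeS(s) ⇌ Fe^2+(aq) + S^2-(aq)
Let s = molar solubility. Then [Fe^2+] = s and [S^2-] = s.
Ksp = [Fe^2+][S^2-]
Ksp = s^2
Ksp = (5.92 x 10^-10)^2 = 3.5 × 10^-19

Ksp ≈ 3.5 x 10^-19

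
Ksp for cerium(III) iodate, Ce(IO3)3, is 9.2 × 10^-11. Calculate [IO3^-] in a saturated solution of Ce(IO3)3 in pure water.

[IO3^-] = 4.1 x 10^-3 M

Ce(IO3)3(s) <=> Ce^3+(aq) + 3 IO3^-(aq)
Ksp = [Ce^3+][IO3^-]^3
Let s = molar solubility. Then [Ce^3+] = s and [IO3^-] = 3s.
Substituting: Ksp = s(3s)^3 = 27s^4
Solving, s = (9.2 × 10^-11/27)^(1/4) = 1.36 × 10^-3 M
[IO3^-] = 3s = 4.1 × 10^-3 M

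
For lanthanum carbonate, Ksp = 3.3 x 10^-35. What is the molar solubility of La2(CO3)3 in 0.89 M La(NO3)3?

1.2 × 10^-12 M

La2(CO3)3(s) ⇌ 2 La^3+(aq) + 3 CO3^2-(aq)
Ksp = [La^3+]^2[CO3^2-]^3
Let s = moles of La2(CO3)3 that dissolve per litre. [La^3+] = 0.89 + 2s ≈ 0.89, [CO3^2-] = 3s (common-ion effect: La^3+ is already 0.89 M).
Ksp ≈ (0.89)^2 × (3s)^3
s = 1.2 × 10^-12 M
Check: 2s = 2.3 x 10^-12 ≪ 0.89, so the approximation is valid.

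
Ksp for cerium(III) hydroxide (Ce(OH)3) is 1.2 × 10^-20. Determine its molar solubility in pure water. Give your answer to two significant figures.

s ≈ 4.6 x 10^-6 M

Ce(OH)3(s) ⇌ Ce^3+ + 3 OH^-
Ksp = [Ce^3+][OH^-]^3
If s mol/L of Ce(OH)3 dissolves, [Ce^3+] = s and [OH^-] = 3s.
Substituting: Ksp = s(3s)^3 = 27s^4
s^4 = 1.2 × 10^-20 / 27, so s = 4.6 × 10^-6 M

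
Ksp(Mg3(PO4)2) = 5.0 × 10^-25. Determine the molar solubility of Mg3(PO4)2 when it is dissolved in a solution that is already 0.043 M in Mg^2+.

4.0e-11 M

Mg3(PO4)2(s) ⇌ 3 Mg^2+(aq) + 2 PO4^3-(aq)
Ksp = [Mg^2+]^3[PO4^3-]^2
Let s = moles of Mg3(PO4)2 that dissolve per litre. [Mg^2+] = 0.043 + 3s ≈ 0.043, [PO4^3-] = 2s (common-ion effect: Mg^2+ is already 0.043 M).
Ksp ≈ (0.043)^3 × (2s)^2
s = 4.0 × 10^-11 M
Check: 3s = 1.2 x 10^-10 ≪ 0.043, so the approximation is valid.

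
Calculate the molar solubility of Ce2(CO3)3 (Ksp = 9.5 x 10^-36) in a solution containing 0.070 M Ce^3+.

4.2 × 10^-12 M

Ce2(CO3)3(s) ⇌ 2 Ce^3+ + 3 CO3^2-
Ksp = [Ce^3+]^2[CO3^2-]^3
Let s be the molar solubility in this solution. [Ce^3+] = 0.070 + 2s ≈ 0.070, [CO3^2-] = 3s (since the Ce^3+ already present dominates).
Ksp ≈ (0.070)^2 × (3s)^3
s = 4.2 x 10^-12 M
Check: 2s = 8.3 × 10^-12 ≪ 0.070, so the approximation is valid.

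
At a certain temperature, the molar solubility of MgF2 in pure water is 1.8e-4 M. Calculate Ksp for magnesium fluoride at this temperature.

MgF2(s) ⇌ Mg^2+(aq) + 2 F^-(aq)
With molar solubility s: [Mg^2+] = s, [F^-] = 2s.
Ksp = [Mg^2+][F^-]^2
So Ksp = s × (2s)^2 = 4s^3
With s = 1.8 x 10^-4: Ksp = 2.3 × 10^-11

2.3 x 10^-11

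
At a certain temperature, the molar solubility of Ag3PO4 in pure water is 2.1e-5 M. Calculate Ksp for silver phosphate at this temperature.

Ksp = 5.3 × 10^-18

Ag3PO4(s) ⇌ 3 Ag^+(aq) + PO4^3-(aq)
Let s = molar solubility. Then [Ag^+] = 3s and [PO4^3-] = s.
Ksp = [Ag^+]^3[PO4^3-]
Ksp = (3s)^3s = 27s^4
With s = 2.1 × 10^-5: Ksp = 5.3 x 10^-18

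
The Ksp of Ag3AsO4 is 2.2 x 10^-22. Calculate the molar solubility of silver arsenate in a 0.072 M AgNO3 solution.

Ag3AsO4(s) ⇌ 3 Ag^+ + AsO4^3-
Ksp = [Ag^+]^3[AsO4^3-]
Let s = moles of Ag3AsO4 that dissolve per litre. [Ag^+] = 0.072 + 3s ≈ 0.072, [AsO4^3-] = s (Ksp is small, so little additional dissolves).
Ksp ≈ (0.072)^3 × s
s = 5.9 × 10^-19 M
Check: 3s = 1.8 × 10^-18 ≪ 0.072, so the approximation is valid.

s = 5.9 × 10^-19 M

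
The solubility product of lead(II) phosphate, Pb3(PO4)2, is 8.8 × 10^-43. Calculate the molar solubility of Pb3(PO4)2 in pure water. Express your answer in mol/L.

Pb3(PO4)2(s) <=> 3 Pb^2+(aq) + 2 PO4^3-(aq)
Ksp = [Pb^2+]^3[PO4^3-]^2
For each mole of Pb3(PO4)2 that dissolves: [Pb^2+] = 3s, [PO4^3-] = 2s.
Substituting: Ksp = (3s)^3(2s)^2 = 108s^5
Solving, s = (8.8 × 10^-43/108)^(1/5) = 1.5 × 10^-9 M

s = 1.5 × 10^-9 M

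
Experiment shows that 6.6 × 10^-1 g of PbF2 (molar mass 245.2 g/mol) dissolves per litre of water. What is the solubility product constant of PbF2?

Ksp = 7.8 x 10^-8

Molar solubility s = (6.6 × 10^-1 g/L) / (245.2 g/mol) = 2.69 x 10^-3 M.
PbF2(s) <=> Pb^2+ + 2 F^-
Let s = molar solubility. Then [Pb^2+] = s and [F^-] = 2s.
Ksp = [Pb^2+][F^-]^2
So Ksp = s × (2s)^2 = 4s^3
With s = 2.69 × 10^-3: Ksp = 7.8 × 10^-8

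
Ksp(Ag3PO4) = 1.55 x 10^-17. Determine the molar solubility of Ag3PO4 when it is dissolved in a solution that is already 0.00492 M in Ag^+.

s ≈ 1.30e-10 M

Ag3PO4(s) ⇌ 3 Ag^+ + PO4^3-
Ksp = [Ag^+]^3[PO4^3-]
If s mol/L dissolves here, [Ag^+] = 0.00492 + 3s ≈ 0.00492, [PO4^3-] = s (since the Ag^+ already present dominates).
Ksp ≈ (0.00492)^3 × s
s = 1.30 × 10^-10 M
Check: 3s = 3.9 × 10^-10 ≪ 0.00492, so the approximation is valid.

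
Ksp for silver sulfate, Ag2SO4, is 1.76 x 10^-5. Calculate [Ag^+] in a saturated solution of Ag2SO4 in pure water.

Ag2SO4(s) <=> 2 Ag^+(aq) + SO4^2-(aq)
Ksp = [Ag^+]^2[SO4^2-]
With molar solubility s: [Ag^+] = 2s, [SO4^2-] = s.
So Ksp = (2s)^2 × s = 4s^3
s^3 = 1.76 x 10^-5 / 4, so s = 1.639 × 10^-2 M
[Ag^+] = 2s = 3.28 × 10^-2 M

[Ag^+] ≈ 0.0328 M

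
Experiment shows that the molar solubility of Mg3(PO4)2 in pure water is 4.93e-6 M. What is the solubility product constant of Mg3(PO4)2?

Ksp = 3.15 × 10^-25

Mg3(PO4)2(s) <=> 3 Mg^2+ + 2 PO4^3-
If s mol/L of Mg3(PO4)2 dissolves, [Mg^2+] = 3s and [PO4^3-] = 2s.
Ksp = [Mg^2+]^3[PO4^3-]^2
Substituting: Ksp = (3s)^3(2s)^2 = 108s^5
With s = 4.93 × 10^-6: Ksp = 3.15 × 10^-25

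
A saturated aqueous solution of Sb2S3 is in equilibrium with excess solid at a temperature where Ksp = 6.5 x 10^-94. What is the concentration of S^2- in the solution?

Sb2S3(s) ⇌ 2 Sb^3+(aq) + 3 S^2-(aq)
Ksp = [Sb^3+]^2[S^2-]^3
If s mol/L of Sb2S3 dissolves, [Sb^3+] = 2s and [S^2-] = 3s.
Substituting: Ksp = (2s)^2(3s)^3 = 108s^5
s^5 = 6.5 x 10^-94 / 108, so s = 9.03 × 10^-20 M
[S^2-] = 3s = 2.7 x 10^-19 M

2.7e-19 M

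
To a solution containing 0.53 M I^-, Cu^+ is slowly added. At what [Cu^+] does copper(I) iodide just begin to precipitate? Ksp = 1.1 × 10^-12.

[Cu^+] = 2.1e-12 M

CuI(s) ⇌ Cu^+(aq) + I^-(aq)
Ksp = [Cu^+][I^-]
Precipitation begins when Q = Ksp. With [I^-] = 0.53 M:
1.1 × 10^-12 = (0.53) × [Cu^+]
[Cu^+] = (1.1 × 10^-12 / 5.3 x 10^-1) = 2.1 × 10^-12 M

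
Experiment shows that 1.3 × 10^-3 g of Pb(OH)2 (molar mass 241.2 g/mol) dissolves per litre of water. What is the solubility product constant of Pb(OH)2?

Ksp = 6.3 × 10^-16

Molar solubility s = (1.3 × 10^-3 g/L) / (241.2 g/mol) = 5.39 x 10^-6 M.
Pb(OH)2(s) ⇌ Pb^2+(aq) + 2 OH^-(aq)
For each mole of Pb(OH)2 that dissolves: [Pb^2+] = s, [OH^-] = 2s.
Ksp = [Pb^2+][OH^-]^2
Ksp = s(2s)^2 = 4s^3
Ksp = 4 × (5.39 × 10^-6)^3 = 6.3 x 10^-16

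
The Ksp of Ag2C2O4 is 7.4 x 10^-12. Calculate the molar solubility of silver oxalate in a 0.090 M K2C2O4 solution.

s ≈ 4.5 × 10^-6 M

Ag2C2O4(s) ⇌ 2 Ag^+ + C2O4^2-
Ksp = [Ag^+]^2[C2O4^2-]
Let s be the molar solubility in this solution. [Ag^+] = 2s, [C2O4^2-] = 0.090 + s ≈ 0.090 (common-ion effect: C2O4^2- is already 0.090 M).
Ksp ≈ (2s)^2 × 0.090
s = 4.5 × 10^-6 M
Check: s = 4.5 × 10^-6 ≪ 0.090, so the approximation is valid.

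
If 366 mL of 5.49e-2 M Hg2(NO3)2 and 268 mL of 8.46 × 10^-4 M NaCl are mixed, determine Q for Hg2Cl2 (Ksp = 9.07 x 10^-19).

Q ≈ 4.05 × 10^-9

Total volume = 366 + 268 = 634 mL.
[Hg2^2+] = 5.49 × 10^-2 × (366/634) = 3.169 x 10^-2 M
[Cl^-] = 8.46 x 10^-4 × (268/634) = 3.576 × 10^-4 M
Hg2Cl2(s) <=> Hg2^2+(aq) + 2 Cl^-(aq), so Q = [Hg2^2+][Cl^-]^2
Q = (3.169 × 10^-2)(3.576 x 10^-4)^2 = 4.05 × 10^-9
Q > Ksp, so Hg2Cl2 will precipitate.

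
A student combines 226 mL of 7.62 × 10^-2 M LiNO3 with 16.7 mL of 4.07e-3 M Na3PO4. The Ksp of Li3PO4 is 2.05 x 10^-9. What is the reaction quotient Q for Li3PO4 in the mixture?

Total volume = 226 + 16.7 = 242.7 mL.
[Li^+] = 7.62 x 10^-2 × (226/242.7) = 7.096 × 10^-2 M
[PO4^3-] = 4.07 x 10^-3 × (16.7/242.7) = 2.801 × 10^-4 M
Li3PO4(s) <=> 3 Li^+ + PO4^3-, so Q = [Li^+]^3[PO4^3-]
Q = (7.096 x 10^-2)^3(2.801 x 10^-4) = 1.00 × 10^-7
Q > Ksp, so Li3PO4 will precipitate.

Q ≈ 1.00e-7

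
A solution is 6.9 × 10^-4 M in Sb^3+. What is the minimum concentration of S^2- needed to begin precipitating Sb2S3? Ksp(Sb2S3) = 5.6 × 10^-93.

[S^2-] ≈ 2.3 x 10^-29 M

Sb2S3(s) ⇌ 2 Sb^3+(aq) + 3 S^2-(aq)
Ksp = [Sb^3+]^2[S^2-]^3
Precipitation begins when Q = Ksp. With [Sb^3+] = 6.9 × 10^-4 M:
5.6 × 10^-93 = (6.9 × 10^-4)^2 × [S^2-]^3
[S^2-] = (5.6 × 10^-93 / 4.76 x 10^-7)^(1/3) = 2.3 × 10^-29 M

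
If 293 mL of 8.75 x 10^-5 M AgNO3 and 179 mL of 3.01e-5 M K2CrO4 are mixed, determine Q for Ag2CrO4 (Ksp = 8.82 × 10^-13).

Total volume = 293 + 179 = 472 mL.
[Ag^+] = 8.75 × 10^-5 × (293/472) = 5.432 × 10^-5 M
[CrO4^2-] = 3.01 x 10^-5 × (179/472) = 1.142 × 10^-5 M
Ag2CrO4(s) ⇌ 2 Ag^+(aq) + CrO4^2-(aq), so Q = [Ag^+]^2[CrO4^2-]
Q = (5.432 x 10^-5)^2(1.142 × 10^-5) = 3.37 × 10^-14
Q < Ksp, so no precipitate of Ag2CrO4 forms.

3.37e-14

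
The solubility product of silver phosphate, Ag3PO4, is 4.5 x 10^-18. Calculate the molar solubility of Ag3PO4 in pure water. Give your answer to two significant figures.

s = 2.0e-5 M

Ag3PO4(s) <=> 3 Ag^+ + PO4^3-
Ksp = [Ag^+]^3[PO4^3-]
If s mol/L of Ag3PO4 dissolves, [Ag^+] = 3s and [PO4^3-] = s.
Ksp = (3s)^3s = 27s^4
Solving, s = (4.5 x 10^-18/27)^(1/4) = 2.0 × 10^-5 M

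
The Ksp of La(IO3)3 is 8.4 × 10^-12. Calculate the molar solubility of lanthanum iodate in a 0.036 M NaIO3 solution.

La(IO3)3(s) <=> La^3+ + 3 IO3^-
Ksp = [La^3+][IO3^-]^3
Let s = moles of La(IO3)3 that dissolve per litre. [La^3+] = s, [IO3^-] = 0.036 + 3s ≈ 0.036 (Ksp is small, so little additional dissolves).
Ksp ≈ s × (0.036)^3
s = 1.8 × 10^-7 M
Check: 3s = 5.4 × 10^-7 ≪ 0.036, so the approximation is valid.

s ≈ 1.8e-7 M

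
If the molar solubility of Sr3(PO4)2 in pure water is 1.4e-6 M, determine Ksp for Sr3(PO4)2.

Ksp = 5.8 x 10^-28

Sr3(PO4)2(s) <=> 3 Sr^2+(aq) + 2 PO4^3-(aq)
If s mol/L of Sr3(PO4)2 dissolves, [Sr^2+] = 3s and [PO4^3-] = 2s.
Ksp = [Sr^2+]^3[PO4^3-]^2
Ksp = (3s)^3(2s)^2 = 108s^5
Ksp = 108 × (1.4 x 10^-6)^5 = 5.8 × 10^-28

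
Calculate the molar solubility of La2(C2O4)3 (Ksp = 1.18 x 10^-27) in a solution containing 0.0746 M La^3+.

s ≈ 1.99 x 10^-9 M

La2(C2O4)3(s) <=> 2 La^3+ + 3 C2O4^2-
Ksp = [La^3+]^2[C2O4^2-]^3
If s mol/L dissolves here, [La^3+] = 0.0746 + 2s ≈ 0.0746, [C2O4^2-] = 3s (common-ion effect: La^3+ is already 0.0746 M).
Ksp ≈ (0.0746)^2 × (3s)^3
s = 1.99 × 10^-9 M
Check: 2s = 4.0 × 10^-9 ≪ 0.0746, so the approximation is valid.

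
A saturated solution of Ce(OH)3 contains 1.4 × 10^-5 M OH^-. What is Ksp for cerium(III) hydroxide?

1.3e-20

Ce(OH)3(s) ⇌ Ce^3+ + 3 OH^-
Stoichiometry gives [Ce^3+] = (1/3)[OH^-] = 4.67 × 10^-6 M.
Ksp = [Ce^3+][OH^-]^3
Ksp = 4.67 × 10^-6 × (1.4 x 10^-5)^3 = 1.3 x 10^-20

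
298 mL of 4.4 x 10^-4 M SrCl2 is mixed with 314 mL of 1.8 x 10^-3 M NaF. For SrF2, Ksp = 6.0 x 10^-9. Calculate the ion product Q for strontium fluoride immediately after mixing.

Q ≈ 1.8 × 10^-10

Total volume = 298 + 314 = 612 mL.
[Sr^2+] = 4.4 × 10^-4 × (298/612) = 2.14 × 10^-4 M
[F^-] = 1.8 × 10^-3 × (314/612) = 9.24 × 10^-4 M
SrF2(s) <=> Sr^2+ + 2 F^-, so Q = [Sr^2+][F^-]^2
Q = (2.14 x 10^-4)(9.24 × 10^-4)^2 = 1.8 × 10^-10
Q < Ksp, so no precipitate of SrF2 forms.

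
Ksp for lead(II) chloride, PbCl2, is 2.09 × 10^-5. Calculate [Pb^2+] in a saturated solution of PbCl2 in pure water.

[Pb^2+] ≈ 0.0174 M

PbCl2(s) ⇌ Pb^2+ + 2 Cl^-
Ksp = [Pb^2+][Cl^-]^2
Let s = molar solubility. Then [Pb^2+] = s and [Cl^-] = 2s.
So Ksp = s × (2s)^2 = 4s^3
s = (2.09 × 10^-5 / 4)^(1/3) = 1.735 × 10^-2 M
[Pb^2+] = s = 1.74 x 10^-2 M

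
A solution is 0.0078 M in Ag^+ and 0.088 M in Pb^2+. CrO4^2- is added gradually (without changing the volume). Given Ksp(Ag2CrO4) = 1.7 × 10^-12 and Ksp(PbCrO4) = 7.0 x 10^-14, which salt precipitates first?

PbCrO4

Precipitation of each salt starts when its ion product equals its Ksp.
For Ag2CrO4: 1.7 × 10^-12 = (0.0078)^2 × [CrO4^2-]  ⇒  [CrO4^2-] = 2.8 × 10^-8 M.
For PbCrO4: 7.0 x 10^-14 = 0.088 × [CrO4^2-]  ⇒  [CrO4^2-] = 8.0 x 10^-13 M.
The salt with the lower threshold [CrO4^2-] precipitates first: PbCrO4.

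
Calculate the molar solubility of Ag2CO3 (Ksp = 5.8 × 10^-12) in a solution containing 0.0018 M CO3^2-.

Ag2CO3(s) <=> 2 Ag^+(aq) + CO3^2-(aq)
Ksp = [Ag^+]^2[CO3^2-]
Let s be the molar solubility in this solution. [Ag^+] = 2s, [CO3^2-] = 0.0018 + s ≈ 0.0018 (common-ion effect: CO3^2- is already 0.0018 M).
Ksp ≈ (2s)^2 × 0.0018
s = 2.8 × 10^-5 M
Check: s = 2.8 × 10^-5 ≪ 0.0018, so the approximation is valid.

2.8e-5 M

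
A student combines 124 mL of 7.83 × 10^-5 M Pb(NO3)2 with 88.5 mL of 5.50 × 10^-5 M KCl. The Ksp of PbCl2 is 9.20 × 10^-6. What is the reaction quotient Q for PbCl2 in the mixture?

Total volume = 124 + 88.5 = 212.5 mL.
[Pb^2+] = 7.83 × 10^-5 × (124/212.5) = 4.569 x 10^-5 M
[Cl^-] = 5.50 x 10^-5 × (88.5/212.5) = 2.291 x 10^-5 M
PbCl2(s) ⇌ Pb^2+ + 2 Cl^-, so Q = [Pb^2+][Cl^-]^2
Q = (4.569 × 10^-5)(2.291 x 10^-5)^2 = 2.40 × 10^-14
Q < Ksp, so no precipitate of PbCl2 forms.

2.40 x 10^-14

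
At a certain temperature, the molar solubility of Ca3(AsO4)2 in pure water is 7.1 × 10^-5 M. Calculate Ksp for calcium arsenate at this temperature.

Ca3(AsO4)2(s) <=> 3 Ca^2+(aq) + 2 AsO4^3-(aq)
For each mole of Ca3(AsO4)2 that dissolves: [Ca^2+] = 3s, [AsO4^3-] = 2s.
Ksp = [Ca^2+]^3[AsO4^3-]^2
Ksp = (3s)^3(2s)^2 = 108s^5
Ksp = 108 × (7.1 × 10^-5)^5 = 1.9 × 10^-19

Ksp ≈ 1.9 × 10^-19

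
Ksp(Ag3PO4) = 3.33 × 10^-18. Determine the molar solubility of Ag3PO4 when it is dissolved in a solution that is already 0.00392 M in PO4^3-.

Ag3PO4(s) ⇌ 3 Ag^+ + PO4^3-
Ksp = [Ag^+]^3[PO4^3-]
If s mol/L dissolves here, [Ag^+] = 3s, [PO4^3-] = 0.00392 + s ≈ 0.00392 (common-ion effect: PO4^3- is already 0.00392 M).
Ksp ≈ (3s)^3 × 0.00392
s = 3.16 × 10^-6 M
Check: s = 3.2 × 10^-6 ≪ 0.00392, so the approximation is valid.

s = 3.16e-6 M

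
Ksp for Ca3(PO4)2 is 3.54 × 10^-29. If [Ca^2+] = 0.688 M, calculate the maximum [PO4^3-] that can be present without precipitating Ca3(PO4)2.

Ca3(PO4)2(s) ⇌ 3 Ca^2+(aq) + 2 PO4^3-(aq)
Ksp = [Ca^2+]^3[PO4^3-]^2
Precipitation begins when Q = Ksp. With [Ca^2+] = 0.688 M:
3.54 × 10^-29 = (0.688)^3 × [PO4^3-]^2
[PO4^3-] = (3.54 × 10^-29 / 3.257 × 10^-1)^(1/2) = 1.04 × 10^-14 M

[PO4^3-] ≈ 1.04 x 10^-14 M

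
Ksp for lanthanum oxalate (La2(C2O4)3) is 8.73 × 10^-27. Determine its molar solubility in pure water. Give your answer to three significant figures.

La2(C2O4)3(s) <=> 2 La^3+ + 3 C2O4^2-
Ksp = [La^3+]^2[C2O4^2-]^3
With molar solubility s: [La^3+] = 2s, [C2O4^2-] = 3s.
So Ksp = (2s)^2 × (3s)^3 = 108s^5
Solving, s = (8.73 × 10^-27/108)^(1/5) = 2.41 x 10^-6 M

s ≈ 2.41 × 10^-6 M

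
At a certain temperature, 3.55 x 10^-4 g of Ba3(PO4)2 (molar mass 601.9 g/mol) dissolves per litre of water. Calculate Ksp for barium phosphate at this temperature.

Molar solubility s = (3.55 × 10^-4 g/L) / (601.9 g/mol) = 5.898 × 10^-7 M.
Ba3(PO4)2(s) <=> 3 Ba^2+(aq) + 2 PO4^3-(aq)
Let s = molar solubility. Then [Ba^2+] = 3s and [PO4^3-] = 2s.
Ksp = [Ba^2+]^3[PO4^3-]^2
Substituting: Ksp = (3s)^3(2s)^2 = 108s^5
Ksp = 108 × (5.898 × 10^-7)^5 = 7.71 x 10^-30

Ksp ≈ 7.71 x 10^-30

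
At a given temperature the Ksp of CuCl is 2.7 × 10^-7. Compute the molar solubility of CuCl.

5.2 × 10^-4 M

CuCl(s) ⇌ Cu^+ + Cl^-
Ksp = [Cu^+][Cl^-]
For each mole of CuCl that dissolves: [Cu^+] = s, [Cl^-] = s.
Ksp = (s)(s) = s^2
s = (2.7 × 10^-7)^(1/2) = 5.2 × 10^-4 M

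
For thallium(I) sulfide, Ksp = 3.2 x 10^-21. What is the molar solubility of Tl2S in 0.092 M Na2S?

Tl2S(s) <=> 2 Tl^+ + S^2-
Ksp = [Tl^+]^2[S^2-]
Let s = moles of Tl2S that dissolve per litre. [Tl^+] = 2s, [S^2-] = 0.092 + s ≈ 0.092 (common-ion effect: S^2- is already 0.092 M).
Ksp ≈ (2s)^2 × 0.092
s = 9.3 × 10^-11 M
Check: s = 9.3 × 10^-11 ≪ 0.092, so the approximation is valid.

9.3 x 10^-11 M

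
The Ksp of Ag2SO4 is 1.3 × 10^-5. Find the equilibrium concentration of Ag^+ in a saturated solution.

[Ag^+] = 3.0 × 10^-2 M

Ag2SO4(s) ⇌ 2 Ag^+(aq) + SO4^2-(aq)
Ksp = [Ag^+]^2[SO4^2-]
If s mol/L of Ag2SO4 dissolves, [Ag^+] = 2s and [SO4^2-] = s.
Substituting: Ksp = (2s)^2s = 4s^3
Solving, s = (1.3 × 10^-5/4)^(1/3) = 1.48 × 10^-2 M
[Ag^+] = 2s = 3.0 × 10^-2 M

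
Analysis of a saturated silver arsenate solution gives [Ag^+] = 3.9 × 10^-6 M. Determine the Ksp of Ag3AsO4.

Ag3AsO4(s) ⇌ 3 Ag^+(aq) + AsO4^3-(aq)
Stoichiometry gives [AsO4^3-] = (1/3)[Ag^+] = 1.30 x 10^-6 M.
Ksp = [Ag^+]^3[AsO4^3-]
Ksp = (3.9 × 10^-6)^3 × 1.30 x 10^-6 = 7.7 × 10^-23

Ksp = 7.7e-23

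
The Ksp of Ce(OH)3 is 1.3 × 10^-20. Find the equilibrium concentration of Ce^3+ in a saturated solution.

[Ce^3+] = 4.7 x 10^-6 M

Ce(OH)3(s) ⇌ Ce^3+(aq) + 3 OH^-(aq)
Ksp = [Ce^3+][OH^-]^3
Let s = molar solubility. Then [Ce^3+] = s and [OH^-] = 3s.
Substituting: Ksp = s(3s)^3 = 27s^4
s^4 = 1.3 × 10^-20 / 27, so s = 4.68 x 10^-6 M
[Ce^3+] = s = 4.7 × 10^-6 M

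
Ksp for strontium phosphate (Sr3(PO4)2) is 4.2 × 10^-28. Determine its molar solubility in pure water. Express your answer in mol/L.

1.3 × 10^-6 M

Sr3(PO4)2(s) ⇌ 3 Sr^2+(aq) + 2 PO4^3-(aq)
Ksp = [Sr^2+]^3[PO4^3-]^2
Let s = molar solubility. Then [Sr^2+] = 3s and [PO4^3-] = 2s.
So Ksp = (3s)^3 × (2s)^2 = 108s^5
Solving, s = (4.2 × 10^-28/108)^(1/5) = 1.3 x 10^-6 M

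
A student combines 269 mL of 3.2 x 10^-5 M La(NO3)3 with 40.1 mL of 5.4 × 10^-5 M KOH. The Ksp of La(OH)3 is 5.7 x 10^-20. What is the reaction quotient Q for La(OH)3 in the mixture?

Total volume = 269 + 40.1 = 309.1 mL.
[La^3+] = 3.2 x 10^-5 × (269/309.1) = 2.78 × 10^-5 M
[OH^-] = 5.4 × 10^-5 × (40.1/309.1) = 7.01 × 10^-6 M
La(OH)3(s) <=> La^3+(aq) + 3 OH^-(aq), so Q = [La^3+][OH^-]^3
Q = (2.78 x 10^-5)(7.01 × 10^-6)^3 = 9.6 x 10^-21
Q < Ksp, so no precipitate of La(OH)3 forms.

9.6e-21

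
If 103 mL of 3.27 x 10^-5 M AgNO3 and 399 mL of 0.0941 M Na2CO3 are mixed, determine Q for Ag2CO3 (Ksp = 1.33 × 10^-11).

Total volume = 103 + 399 = 502 mL.
[Ag^+] = 3.27 × 10^-5 × (103/502) = 6.709 x 10^-6 M
[CO3^2-] = 9.41 × 10^-2 × (399/502) = 7.479 x 10^-2 M
Ag2CO3(s) ⇌ 2 Ag^+ + CO3^2-, so Q = [Ag^+]^2[CO3^2-]
Q = (6.709 × 10^-6)^2(7.479 × 10^-2) = 3.37 × 10^-12
Q < Ksp, so no precipitate of Ag2CO3 forms.

Q = 3.37e-12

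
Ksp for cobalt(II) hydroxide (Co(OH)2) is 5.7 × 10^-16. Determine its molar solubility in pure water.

s ≈ 5.2 × 10^-6 M

Co(OH)2(s) <=> Co^2+(aq) + 2 OH^-(aq)
Ksp = [Co^2+][OH^-]^2
With molar solubility s: [Co^2+] = s, [OH^-] = 2s.
So Ksp = s × (2s)^2 = 4s^3
Solving, s = (5.7 × 10^-16/4)^(1/3) = 5.2 × 10^-6 M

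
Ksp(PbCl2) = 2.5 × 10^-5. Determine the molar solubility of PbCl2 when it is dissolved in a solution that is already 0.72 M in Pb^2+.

s ≈ 2.9e-3 M

PbCl2(s) ⇌ Pb^2+ + 2 Cl^-
Ksp = [Pb^2+][Cl^-]^2
Let s be the molar solubility in this solution. [Pb^2+] = 0.72 + s ≈ 0.72, [Cl^-] = 2s (since the Pb^2+ already present dominates).
Ksp ≈ 0.72 × (2s)^2
s = 2.9 x 10^-3 M
Check: s = 2.9 x 10^-3 ≪ 0.72, so the approximation is valid.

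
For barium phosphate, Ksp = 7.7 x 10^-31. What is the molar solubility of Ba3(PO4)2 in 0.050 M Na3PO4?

s ≈ 2.3 × 10^-10 M

Ba3(PO4)2(s) ⇌ 3 Ba^2+(aq) + 2 PO4^3-(aq)
Ksp = [Ba^2+]^3[PO4^3-]^2
Let s be the molar solubility in this solution. [Ba^2+] = 3s, [PO4^3-] = 0.050 + 2s ≈ 0.050 (common-ion effect: PO4^3- is already 0.050 M).
Ksp ≈ (3s)^3 × (0.050)^2
s = 2.3 × 10^-10 M
Check: 2s = 4.5 × 10^-10 ≪ 0.050, so the approximation is valid.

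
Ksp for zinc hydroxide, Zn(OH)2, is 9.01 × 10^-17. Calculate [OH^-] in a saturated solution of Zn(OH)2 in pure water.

5.65e-6 M

Zn(OH)2(s) ⇌ Zn^2+ + 2 OH^-
Ksp = [Zn^2+][OH^-]^2
With molar solubility s: [Zn^2+] = s, [OH^-] = 2s.
Substituting: Ksp = s(2s)^2 = 4s^3
Solving, s = (9.01 × 10^-17/4)^(1/3) = 2.824 x 10^-6 M
[OH^-] = 2s = 5.65 × 10^-6 M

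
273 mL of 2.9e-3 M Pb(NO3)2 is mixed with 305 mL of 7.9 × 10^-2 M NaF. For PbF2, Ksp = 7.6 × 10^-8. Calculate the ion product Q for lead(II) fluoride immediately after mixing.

2.4 × 10^-6

Total volume = 273 + 305 = 578 mL.
[Pb^2+] = 2.9 × 10^-3 × (273/578) = 1.37 x 10^-3 M
[F^-] = 7.9 × 10^-2 × (305/578) = 4.17 × 10^-2 M
PbF2(s) ⇌ Pb^2+(aq) + 2 F^-(aq), so Q = [Pb^2+][F^-]^2
Q = (1.37 × 10^-3)(4.17 × 10^-2)^2 = 2.4 × 10^-6
Q > Ksp, so PbF2 will precipitate.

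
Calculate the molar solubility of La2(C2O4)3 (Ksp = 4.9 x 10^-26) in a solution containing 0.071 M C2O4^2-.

La2(C2O4)3(s) ⇌ 2 La^3+ + 3 C2O4^2-
Ksp = [La^3+]^2[C2O4^2-]^3
Let s = moles of La2(C2O4)3 that dissolve per litre. [La^3+] = 2s, [C2O4^2-] = 0.071 + 3s ≈ 0.071 (Ksp is small, so little additional dissolves).
Ksp ≈ (2s)^2 × (0.071)^3
s = 5.9 x 10^-12 M
Check: 3s = 1.8 × 10^-11 ≪ 0.071, so the approximation is valid.

s ≈ 5.9 × 10^-12 M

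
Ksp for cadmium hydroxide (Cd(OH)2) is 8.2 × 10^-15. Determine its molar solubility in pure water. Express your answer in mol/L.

1.3 x 10^-5 M

Cd(OH)2(s) ⇌ Cd^2+(aq) + 2 OH^-(aq)
Ksp = [Cd^2+][OH^-]^2
With molar solubility s: [Cd^2+] = s, [OH^-] = 2s.
Ksp = s(2s)^2 = 4s^3
Solving, s = (8.2 × 10^-15/4)^(1/3) = 1.3 x 10^-5 M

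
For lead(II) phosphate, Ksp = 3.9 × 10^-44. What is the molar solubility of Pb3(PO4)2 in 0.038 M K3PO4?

1.0 × 10^-14 M

Pb3(PO4)2(s) ⇌ 3 Pb^2+(aq) + 2 PO4^3-(aq)
Ksp = [Pb^2+]^3[PO4^3-]^2
Let s be the molar solubility in this solution. [Pb^2+] = 3s, [PO4^3-] = 0.038 + 2s ≈ 0.038 (common-ion effect: PO4^3- is already 0.038 M).
Ksp ≈ (3s)^3 × (0.038)^2
s = 1.0 x 10^-14 M
Check: 2s = 2.0 × 10^-14 ≪ 0.038, so the approximation is valid.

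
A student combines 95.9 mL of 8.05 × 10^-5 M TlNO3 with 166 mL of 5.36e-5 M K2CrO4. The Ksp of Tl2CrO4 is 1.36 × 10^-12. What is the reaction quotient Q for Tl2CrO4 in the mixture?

Total volume = 95.9 + 166 = 261.9 mL.
[Tl^+] = 8.05 x 10^-5 × (95.9/261.9) = 2.948 × 10^-5 M
[CrO4^2-] = 5.36 × 10^-5 × (166/261.9) = 3.397 × 10^-5 M
Tl2CrO4(s) ⇌ 2 Tl^+(aq) + CrO4^2-(aq), so Q = [Tl^+]^2[CrO4^2-]
Q = (2.948 × 10^-5)^2(3.397 × 10^-5) = 2.95 × 10^-14
Q < Ksp, so no precipitate of Tl2CrO4 forms.

Q ≈ 2.95 x 10^-14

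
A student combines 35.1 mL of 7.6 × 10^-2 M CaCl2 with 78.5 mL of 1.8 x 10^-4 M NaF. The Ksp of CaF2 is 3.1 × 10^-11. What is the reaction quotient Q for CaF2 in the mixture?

Q ≈ 3.6 x 10^-10

Total volume = 35.1 + 78.5 = 113.6 mL.
[Ca^2+] = 7.6 × 10^-2 × (35.1/113.6) = 2.35 × 10^-2 M
[F^-] = 1.8 × 10^-4 × (78.5/113.6) = 1.24 × 10^-4 M
CaF2(s) ⇌ Ca^2+(aq) + 2 F^-(aq), so Q = [Ca^2+][F^-]^2
Q = (2.35 × 10^-2)(1.24 × 10^-4)^2 = 3.6 × 10^-10
Q > Ksp, so CaF2 will precipitate.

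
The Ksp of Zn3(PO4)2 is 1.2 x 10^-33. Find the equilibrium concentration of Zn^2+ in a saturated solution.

[Zn^2+] = 3.1e-7 M

Zn3(PO4)2(s) <=> 3 Zn^2+(aq) + 2 PO4^3-(aq)
Ksp = [Zn^2+]^3[PO4^3-]^2
With molar solubility s: [Zn^2+] = 3s, [PO4^3-] = 2s.
So Ksp = (3s)^3 × (2s)^2 = 108s^5
s = (1.2 x 10^-33 / 108)^(1/5) = 1.02 × 10^-7 M
[Zn^2+] = 3s = 3.1 × 10^-7 M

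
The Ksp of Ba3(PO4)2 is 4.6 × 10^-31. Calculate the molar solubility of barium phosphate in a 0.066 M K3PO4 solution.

Ba3(PO4)2(s) <=> 3 Ba^2+(aq) + 2 PO4^3-(aq)
Ksp = [Ba^2+]^3[PO4^3-]^2
Let s = moles of Ba3(PO4)2 that dissolve per litre. [Ba^2+] = 3s, [PO4^3-] = 0.066 + 2s ≈ 0.066 (common-ion effect: PO4^3- is already 0.066 M).
Ksp ≈ (3s)^3 × (0.066)^2
s = 1.6 × 10^-10 M
Check: 2s = 3.2 x 10^-10 ≪ 0.066, so the approximation is valid.

s ≈ 1.6 × 10^-10 M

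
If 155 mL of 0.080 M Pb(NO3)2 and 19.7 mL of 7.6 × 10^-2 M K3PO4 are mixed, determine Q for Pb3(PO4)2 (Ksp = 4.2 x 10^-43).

2.6e-8

Total volume = 155 + 19.7 = 174.7 mL.
[Pb^2+] = 8.0 × 10^-2 × (155/174.7) = 7.10 × 10^-2 M
[PO4^3-] = 7.6 × 10^-2 × (19.7/174.7) = 8.57 × 10^-3 M
Pb3(PO4)2(s) ⇌ 3 Pb^2+(aq) + 2 PO4^3-(aq), so Q = [Pb^2+]^3[PO4^3-]^2
Q = (7.10 x 10^-2)^3(8.57 × 10^-3)^2 = 2.6 × 10^-8
Q > Ksp, so Pb3(PO4)2 will precipitate.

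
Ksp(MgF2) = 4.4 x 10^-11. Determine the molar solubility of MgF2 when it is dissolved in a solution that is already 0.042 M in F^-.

s = 2.5e-8 M

MgF2(s) ⇌ Mg^2+ + 2 F^-
Ksp = [Mg^2+][F^-]^2
Let s = moles of MgF2 that dissolve per litre. [Mg^2+] = s, [F^-] = 0.042 + 2s ≈ 0.042 (since the F^- already present dominates).
Ksp ≈ s × (0.042)^2
s = 2.5 x 10^-8 M
Check: 2s = 5.0 × 10^-8 ≪ 0.042, so the approximation is valid.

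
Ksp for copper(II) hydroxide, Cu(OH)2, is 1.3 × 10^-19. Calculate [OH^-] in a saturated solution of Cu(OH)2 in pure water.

Cu(OH)2(s) <=> Cu^2+ + 2 OH^-
Ksp = [Cu^2+][OH^-]^2
Let s = molar solubility. Then [Cu^2+] = s and [OH^-] = 2s.
Substituting: Ksp = s(2s)^2 = 4s^3
Solving, s = (1.3 × 10^-19/4)^(1/3) = 3.19 × 10^-7 M
[OH^-] = 2s = 6.4 x 10^-7 M

[OH^-] ≈ 6.4 x 10^-7 M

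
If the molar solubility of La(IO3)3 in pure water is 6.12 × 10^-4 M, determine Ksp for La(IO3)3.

La(IO3)3(s) ⇌ La^3+ + 3 IO3^-
Let s = molar solubility. Then [La^3+] = s and [IO3^-] = 3s.
Ksp = [La^3+][IO3^-]^3
Substituting: Ksp = s(3s)^3 = 27s^4
Ksp = 27 × (6.12 x 10^-4)^4 = 3.79 × 10^-12

Ksp ≈ 3.79 x 10^-12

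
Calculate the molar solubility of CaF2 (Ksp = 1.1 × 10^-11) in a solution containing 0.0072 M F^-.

2.1 × 10^-7 M

CaF2(s) ⇌ Ca^2+ + 2 F^-
Ksp = [Ca^2+][F^-]^2
Let s = moles of CaF2 that dissolve per litre. [Ca^2+] = s, [F^-] = 0.0072 + 2s ≈ 0.0072 (since the F^- already present dominates).
Ksp ≈ s × (0.0072)^2
s = 2.1 x 10^-7 M
Check: 2s = 4.2 x 10^-7 ≪ 0.0072, so the approximation is valid.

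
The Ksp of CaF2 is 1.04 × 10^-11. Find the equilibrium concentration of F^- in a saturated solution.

CaF2(s) ⇌ Ca^2+(aq) + 2 F^-(aq)
Ksp = [Ca^2+][F^-]^2
For each mole of CaF2 that dissolves: [Ca^2+] = s, [F^-] = 2s.
Substituting: Ksp = s(2s)^2 = 4s^3
Solving, s = (1.04 × 10^-11/4)^(1/3) = 1.375 × 10^-4 M
[F^-] = 2s = 2.75 x 10^-4 M

[F^-] = 2.75 × 10^-4 M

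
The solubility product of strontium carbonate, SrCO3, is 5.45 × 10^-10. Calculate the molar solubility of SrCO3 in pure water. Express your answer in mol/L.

2.33e-5 M

SrCO3(s) <=> Sr^2+ + CO3^2-
Ksp = [Sr^2+][CO3^2-]
If s mol/L of SrCO3 dissolves, [Sr^2+] = s and [CO3^2-] = s.
Ksp = s^2
s = (5.45 × 10^-10)^(1/2) = 2.33 x 10^-5 M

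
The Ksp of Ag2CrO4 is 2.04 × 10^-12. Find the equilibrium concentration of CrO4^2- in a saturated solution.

[CrO4^2-] = 7.99 × 10^-5 M

Ag2CrO4(s) <=> 2 Ag^+(aq) + CrO4^2-(aq)
Ksp = [Ag^+]^2[CrO4^2-]
Let s = molar solubility. Then [Ag^+] = 2s and [CrO4^2-] = s.
Ksp = (2s)^2s = 4s^3
s^3 = 2.04 × 10^-12 / 4, so s = 7.990 × 10^-5 M
[CrO4^2-] = s = 7.99 x 10^-5 M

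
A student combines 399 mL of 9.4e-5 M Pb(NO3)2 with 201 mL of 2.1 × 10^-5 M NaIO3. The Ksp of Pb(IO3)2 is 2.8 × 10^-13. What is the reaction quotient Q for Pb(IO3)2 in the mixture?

Q ≈ 3.1 x 10^-15

Total volume = 399 + 201 = 600 mL.
[Pb^2+] = 9.4 × 10^-5 × (399/600) = 6.25 x 10^-5 M
[IO3^-] = 2.1 × 10^-5 × (201/600) = 7.04 × 10^-6 M
Pb(IO3)2(s) ⇌ Pb^2+(aq) + 2 IO3^-(aq), so Q = [Pb^2+][IO3^-]^2
Q = (6.25 × 10^-5)(7.04 × 10^-6)^2 = 3.1 × 10^-15
Q < Ksp, so no precipitate of Pb(IO3)2 forms.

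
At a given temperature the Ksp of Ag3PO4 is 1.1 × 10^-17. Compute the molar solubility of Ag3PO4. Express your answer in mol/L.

s ≈ 2.5e-5 M

Ag3PO4(s) ⇌ 3 Ag^+(aq) + PO4^3-(aq)
Ksp = [Ag^+]^3[PO4^3-]
If s mol/L of Ag3PO4 dissolves, [Ag^+] = 3s and [PO4^3-] = s.
Ksp = (3s)^3s = 27s^4
s^4 = 1.1 × 10^-17 / 27, so s = 2.5 × 10^-5 M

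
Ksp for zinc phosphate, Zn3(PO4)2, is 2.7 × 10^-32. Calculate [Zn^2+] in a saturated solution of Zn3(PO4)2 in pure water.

[Zn^2+] = 5.7e-7 M

Zn3(PO4)2(s) ⇌ 3 Zn^2+ + 2 PO4^3-
Ksp = [Zn^2+]^3[PO4^3-]^2
For each mole of Zn3(PO4)2 that dissolves: [Zn^2+] = 3s, [PO4^3-] = 2s.
Substituting: Ksp = (3s)^3(2s)^2 = 108s^5
s^5 = 2.7 × 10^-32 / 108, so s = 1.90 × 10^-7 M
[Zn^2+] = 3s = 5.7 × 10^-7 M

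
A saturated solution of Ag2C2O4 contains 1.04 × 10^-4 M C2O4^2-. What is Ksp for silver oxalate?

4.50 x 10^-12

Ag2C2O4(s) <=> 2 Ag^+(aq) + C2O4^2-(aq)
Stoichiometry gives [Ag^+] = (2/1)[C2O4^2-] = 2.080 x 10^-4 M.
Ksp = [Ag^+]^2[C2O4^2-]
Ksp = (2.080 x 10^-4)^2 × 1.04 × 10^-4 = 4.50 x 10^-12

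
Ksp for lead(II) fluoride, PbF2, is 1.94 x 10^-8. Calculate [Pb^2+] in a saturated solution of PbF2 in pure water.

PbF2(s) ⇌ Pb^2+ + 2 F^-
Ksp = [Pb^2+][F^-]^2
For each mole of PbF2 that dissolves: [Pb^2+] = s, [F^-] = 2s.
Ksp = s(2s)^2 = 4s^3
s = (1.94 x 10^-8 / 4)^(1/3) = 1.693 x 10^-3 M
[Pb^2+] = s = 1.69 × 10^-3 M

[Pb^2+] = 1.69 x 10^-3 M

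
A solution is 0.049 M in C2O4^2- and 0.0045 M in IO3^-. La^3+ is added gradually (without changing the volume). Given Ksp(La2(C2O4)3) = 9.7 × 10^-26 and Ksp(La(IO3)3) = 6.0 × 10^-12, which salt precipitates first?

La2(C2O4)3

Precipitation of each salt starts when its ion product equals its Ksp.
For La2(C2O4)3: 9.7 × 10^-26 = (0.049)^3 × [La^3+]^2  ⇒  [La^3+] = 2.9 × 10^-11 M.
For La(IO3)3: 6.0 × 10^-12 = (0.0045)^3 × [La^3+]  ⇒  [La^3+] = 6.6 × 10^-5 M.
The salt with the lower threshold [La^3+] precipitates first: La2(C2O4)3.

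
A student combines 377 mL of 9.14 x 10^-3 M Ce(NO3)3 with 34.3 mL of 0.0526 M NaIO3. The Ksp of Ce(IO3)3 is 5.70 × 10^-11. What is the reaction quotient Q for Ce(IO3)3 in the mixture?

Total volume = 377 + 34.3 = 411.3 mL.
[Ce^3+] = 9.14 x 10^-3 × (377/411.3) = 8.378 x 10^-3 M
[IO3^-] = 5.26 × 10^-2 × (34.3/411.3) = 4.387 x 10^-3 M
Ce(IO3)3(s) <=> Ce^3+ + 3 IO3^-, so Q = [Ce^3+][IO3^-]^3
Q = (8.378 × 10^-3)(4.387 × 10^-3)^3 = 7.07 × 10^-10
Q > Ksp, so Ce(IO3)3 will precipitate.

Q = 7.07 × 10^-10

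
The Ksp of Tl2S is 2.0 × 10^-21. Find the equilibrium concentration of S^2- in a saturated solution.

Tl2S(s) ⇌ 2 Tl^+ + S^2-
Ksp = [Tl^+]^2[S^2-]
If s mol/L of Tl2S dissolves, [Tl^+] = 2s and [S^2-] = s.
Ksp = (2s)^2s = 4s^3
s^3 = 2.0 × 10^-21 / 4, so s = 7.94 x 10^-8 M
[S^2-] = s = 7.9 × 10^-8 M

[S^2-] ≈ 7.9e-8 M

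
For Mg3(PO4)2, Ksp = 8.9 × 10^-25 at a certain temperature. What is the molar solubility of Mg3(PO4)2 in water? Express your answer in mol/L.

Mg3(PO4)2(s) <=> 3 Mg^2+(aq) + 2 PO4^3-(aq)
Ksp = [Mg^2+]^3[PO4^3-]^2
Let s = molar solubility. Then [Mg^2+] = 3s and [PO4^3-] = 2s.
So Ksp = (3s)^3 × (2s)^2 = 108s^5
Solving, s = (8.9 × 10^-25/108)^(1/5) = 6.1 x 10^-6 M

6.1e-6 M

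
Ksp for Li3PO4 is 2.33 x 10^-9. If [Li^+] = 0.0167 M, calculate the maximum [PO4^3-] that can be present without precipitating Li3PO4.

[PO4^3-] = 5.00e-4 M

Li3PO4(s) <=> 3 Li^+(aq) + PO4^3-(aq)
Ksp = [Li^+]^3[PO4^3-]
Precipitation begins when Q = Ksp. With [Li^+] = 0.0167 M:
2.33 x 10^-9 = (0.0167)^3 × [PO4^3-]
[PO4^3-] = (2.33 x 10^-9 / 4.657 × 10^-6) = 5.00 × 10^-4 M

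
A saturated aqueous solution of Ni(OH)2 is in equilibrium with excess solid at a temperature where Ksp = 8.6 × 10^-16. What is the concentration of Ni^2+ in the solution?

[Ni^2+] = 6.0 × 10^-6 M

Ni(OH)2(s) <=> Ni^2+(aq) + 2 OH^-(aq)
Ksp = [Ni^2+][OH^-]^2
With molar solubility s: [Ni^2+] = s, [OH^-] = 2s.
Substituting: Ksp = s(2s)^2 = 4s^3
Solving, s = (8.6 × 10^-16/4)^(1/3) = 5.99 x 10^-6 M
[Ni^2+] = s = 6.0 x 10^-6 M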